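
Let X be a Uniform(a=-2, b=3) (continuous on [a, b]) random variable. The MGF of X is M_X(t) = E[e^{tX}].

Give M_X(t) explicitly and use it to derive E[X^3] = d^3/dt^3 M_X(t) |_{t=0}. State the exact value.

M_X(t) = (e^(3*t) - e^(-2*t))/(5*t)
dM/dt = (3*t*e^(5*t) + 2*t - e^(5*t) + 1)*e^(-2*t)/(5*t^2)
d^2M/dt^2 = (9*t^2*e^(5*t) - 4*t^2 - 6*t*e^(5*t) - 4*t + 2*e^(5*t) - 2)*e^(-2*t)/(5*t^3)
d^3M/dt^3 = (27*t^3*e^(5*t) + 8*t^3 - 27*t^2*e^(5*t) + 12*t^2 + 18*t*e^(5*t) + 12*t - 6*e^(5*t) + 6)*e^(-2*t)/(5*t^4)

E[X^3] = d^3M/dt^3 |_{t=0} = 13/4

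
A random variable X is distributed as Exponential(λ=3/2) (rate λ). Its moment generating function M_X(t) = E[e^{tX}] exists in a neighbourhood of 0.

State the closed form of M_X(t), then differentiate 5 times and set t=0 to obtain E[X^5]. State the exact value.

M_X(t) = 3/(2*(3/2 - t))
dM/dt = 6/(4*t^2 - 12*t + 9)
d^2M/dt^2 = -24/(8*t^3 - 36*t^2 + 54*t - 27)
d^3M/dt^3 = 144/(16*t^4 - 96*t^3 + 216*t^2 - 216*t + 81)
d^4M/dt^4 = -1152/(32*t^5 - 240*t^4 + 720*t^3 - 1080*t^2 + 810*t - 243)
d^5M/dt^5 = 11520/(64*t^6 - 576*t^5 + 2160*t^4 - 4320*t^3 + 4860*t^2 - 2916*t + 729)

E[X^5] = d^5M/dt^5 |_{t=0} = 1280/81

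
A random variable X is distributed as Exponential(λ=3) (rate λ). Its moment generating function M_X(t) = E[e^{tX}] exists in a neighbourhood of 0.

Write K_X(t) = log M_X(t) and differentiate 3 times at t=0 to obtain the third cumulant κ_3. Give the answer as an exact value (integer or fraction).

M_X(t) = 3/(3 - t)
K_X(t) = log M_X(t) = -log(3 - t) + log(3)
D^3[K](t) = -2/(t^3 - 9*t^2 + 27*t - 27)

κ_3 = D^3[K](0) = 2/27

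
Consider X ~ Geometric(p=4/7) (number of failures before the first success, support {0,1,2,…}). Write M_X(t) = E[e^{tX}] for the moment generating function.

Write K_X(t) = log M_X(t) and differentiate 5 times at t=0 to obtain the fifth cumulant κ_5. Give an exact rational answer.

κ_5 = K^(5)(0) = 7035/128

M_X(t) = 4/(7*(1 - 3*e^(t)/7))
K_X(t) = log M_X(t) = -log(1 - 3*e^(t)/7) - log(7) + 2*log(2)
K^(5)(t) = (-567*e^(4*t) - 14553*e^(3*t) - 33957*e^(2*t) - 7203*e^(t))/(243*e^(5*t) - 2835*e^(4*t) + 13230*e^(3*t) - 30870*e^(2*t) + 36015*e^(t) - 16807)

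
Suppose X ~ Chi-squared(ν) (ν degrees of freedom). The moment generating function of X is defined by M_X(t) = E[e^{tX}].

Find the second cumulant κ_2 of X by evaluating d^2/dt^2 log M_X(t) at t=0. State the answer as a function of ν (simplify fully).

κ_2 = D^2[K](0) = 2*ν

M_X(t) = (1 - 2*t)^(-ν/2)
K_X(t) = log M_X(t) = -ν*log(1 - 2*t)/2
D^2[K](t) = 2*ν/(4*t^2 - 4*t + 1)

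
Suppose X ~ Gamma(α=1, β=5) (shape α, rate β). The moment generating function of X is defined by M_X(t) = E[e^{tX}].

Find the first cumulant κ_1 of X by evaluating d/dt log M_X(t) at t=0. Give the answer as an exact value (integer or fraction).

M_X(t) = 5/(5 - t)
K_X(t) = log M_X(t) = -log(5 - t) + log(5)
dK/dt = -1/(t - 5)

κ_1 = dK/dt |_{t=0} = 1/5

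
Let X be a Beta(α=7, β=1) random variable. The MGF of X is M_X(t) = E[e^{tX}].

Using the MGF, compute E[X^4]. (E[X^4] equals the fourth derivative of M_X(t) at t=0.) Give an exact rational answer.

E[X^4] = D^4[M](0) = 7/11

M_X(t) = ₁F₁(7; 8; t)
D^4[M](t) = 7*₁F₁(11; 12; t)/11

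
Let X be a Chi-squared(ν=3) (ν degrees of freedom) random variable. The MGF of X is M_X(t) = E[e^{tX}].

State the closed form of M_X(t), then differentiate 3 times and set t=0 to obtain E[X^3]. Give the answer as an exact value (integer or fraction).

M_X(t) = (1 - 2*t)^(-3/2)
M′(t) = 3/(4*t^2*√(1 - 2*t) - 4*t*√(1 - 2*t) + √(1 - 2*t))
M′′(t) = -15/(8*t^3*√(1 - 2*t) - 12*t^2*√(1 - 2*t) + 6*t*√(1 - 2*t) - √(1 - 2*t))
M′′′(t) = 105/(16*t^4*√(1 - 2*t) - 32*t^3*√(1 - 2*t) + 24*t^2*√(1 - 2*t) - 8*t*√(1 - 2*t) + √(1 - 2*t))

E[X^3] = M′′′(0) = 105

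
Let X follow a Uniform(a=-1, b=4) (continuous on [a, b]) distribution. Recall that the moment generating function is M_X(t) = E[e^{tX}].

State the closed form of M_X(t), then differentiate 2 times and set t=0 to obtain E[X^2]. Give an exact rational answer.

E[X^2] = M^(2)(0) = 13/3

M_X(t) = (e^(4*t) - e^(-t))/(5*t)
M^(2)(t) = (16*t^2*e^(5*t) - t^2 - 8*t*e^(5*t) - 2*t + 2*e^(5*t) - 2)*e^(-t)/(5*t^3)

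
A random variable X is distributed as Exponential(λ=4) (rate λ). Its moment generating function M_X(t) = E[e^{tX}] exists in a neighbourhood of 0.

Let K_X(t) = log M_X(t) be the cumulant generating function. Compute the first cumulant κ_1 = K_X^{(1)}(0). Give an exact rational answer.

κ_1 = K′(0) = 1/4

M_X(t) = 4/(4 - t)
K_X(t) = log M_X(t) = -log(4 - t) + 2*log(2)
K′(t) = -1/(t - 4)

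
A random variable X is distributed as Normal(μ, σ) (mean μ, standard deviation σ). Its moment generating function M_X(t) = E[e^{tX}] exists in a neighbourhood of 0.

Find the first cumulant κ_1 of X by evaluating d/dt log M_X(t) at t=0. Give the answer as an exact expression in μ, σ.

M_X(t) = e^(μ*t + σ^2*t^2/2)
K_X(t) = log M_X(t) = μ*t + σ^2*t^2/2
dK/dt = μ + σ^2*t

κ_1 = dK/dt |_{t=0} = μ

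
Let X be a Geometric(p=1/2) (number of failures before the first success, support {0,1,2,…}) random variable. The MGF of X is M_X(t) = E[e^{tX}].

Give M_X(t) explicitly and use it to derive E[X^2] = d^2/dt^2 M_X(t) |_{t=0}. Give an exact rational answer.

M_X(t) = 1/(2*(1 - e^(t)/2))
dM/dt = e^(t)/(e^(2*t) - 4*e^(t) + 4)
d^2M/dt^2 = (-e^(2*t) - 2*e^(t))/(e^(3*t) - 6*e^(2*t) + 12*e^(t) - 8)

E[X^2] = d^2M/dt^2 |_{t=0} = 3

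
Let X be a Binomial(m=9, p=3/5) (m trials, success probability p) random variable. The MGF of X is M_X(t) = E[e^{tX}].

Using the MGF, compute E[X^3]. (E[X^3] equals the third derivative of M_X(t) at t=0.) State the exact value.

E[X^3] = M′′′(0) = 24003/125

M_X(t) = (3*e^(t)/5 + 2/5)^9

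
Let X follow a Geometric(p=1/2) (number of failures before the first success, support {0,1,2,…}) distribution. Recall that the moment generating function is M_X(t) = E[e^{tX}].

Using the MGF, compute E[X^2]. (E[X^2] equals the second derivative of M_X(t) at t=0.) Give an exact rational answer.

E[X^2] = d^2M/dt^2 |_{t=0} = 3

M_X(t) = 1/(2*(1 - e^(t)/2))
dM/dt = e^(t)/(e^(2*t) - 4*e^(t) + 4)
d^2M/dt^2 = (-e^(2*t) - 2*e^(t))/(e^(3*t) - 6*e^(2*t) + 12*e^(t) - 8)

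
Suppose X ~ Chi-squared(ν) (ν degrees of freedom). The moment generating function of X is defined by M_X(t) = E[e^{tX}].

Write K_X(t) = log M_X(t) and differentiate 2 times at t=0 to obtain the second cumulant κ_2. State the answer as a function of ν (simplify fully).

M_X(t) = (1 - 2*t)^(-ν/2)
K_X(t) = log M_X(t) = -ν*log(1 - 2*t)/2
dK/dt = -ν/(2*t - 1)
d^2K/dt^2 = 2*ν/(4*t^2 - 4*t + 1)

κ_2 = d^2K/dt^2 |_{t=0} = 2*ν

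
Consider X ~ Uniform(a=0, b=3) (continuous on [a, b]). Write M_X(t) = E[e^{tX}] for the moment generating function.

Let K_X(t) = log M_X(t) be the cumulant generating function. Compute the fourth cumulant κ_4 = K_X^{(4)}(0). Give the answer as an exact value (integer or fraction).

κ_4 = K^(4)(0) = -27/40

M_X(t) = (e^(3*t) - 1)/(3*t)
K_X(t) = log M_X(t) = -log(t) + log(e^(3*t) - 1) - log(3)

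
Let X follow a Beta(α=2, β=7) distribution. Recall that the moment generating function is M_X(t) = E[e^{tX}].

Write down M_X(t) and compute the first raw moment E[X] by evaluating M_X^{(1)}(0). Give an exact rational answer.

E[X] = D[M](0) = 2/9

M_X(t) = ₁F₁(2; 9; t)
D[M](t) = 2*₁F₁(3; 10; t)/9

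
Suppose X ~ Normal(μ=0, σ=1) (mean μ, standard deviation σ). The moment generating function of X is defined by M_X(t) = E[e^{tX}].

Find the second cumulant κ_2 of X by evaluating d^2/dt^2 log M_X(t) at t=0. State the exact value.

M_X(t) = e^(t^2/2)
K_X(t) = log M_X(t) = t^2/2
D^2[K](t) = 1

κ_2 = D^2[K](0) = 1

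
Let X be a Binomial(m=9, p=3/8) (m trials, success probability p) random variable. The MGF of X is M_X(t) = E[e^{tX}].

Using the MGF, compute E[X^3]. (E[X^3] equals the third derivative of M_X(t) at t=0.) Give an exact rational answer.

M_X(t) = (3*e^(t)/8 + 5/8)^9

E[X^3] = d^3M/dt^3 |_{t=0} = 3861/64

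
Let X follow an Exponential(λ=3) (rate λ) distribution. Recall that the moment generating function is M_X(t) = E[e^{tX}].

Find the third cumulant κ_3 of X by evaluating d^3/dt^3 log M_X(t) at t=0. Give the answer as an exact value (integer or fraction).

κ_3 = K^(3)(0) = 2/27

M_X(t) = 3/(3 - t)
K_X(t) = log M_X(t) = -log(3 - t) + log(3)
K^(3)(t) = -2/(t^3 - 9*t^2 + 27*t - 27)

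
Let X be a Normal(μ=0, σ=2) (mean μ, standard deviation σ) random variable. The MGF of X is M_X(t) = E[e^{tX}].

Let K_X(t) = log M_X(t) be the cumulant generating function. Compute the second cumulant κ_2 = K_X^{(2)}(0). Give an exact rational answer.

M_X(t) = e^(2*t^2)
K_X(t) = log M_X(t) = 2*t^2
dK/dt = 4*t
d^2K/dt^2 = 4

κ_2 = d^2K/dt^2 |_{t=0} = 4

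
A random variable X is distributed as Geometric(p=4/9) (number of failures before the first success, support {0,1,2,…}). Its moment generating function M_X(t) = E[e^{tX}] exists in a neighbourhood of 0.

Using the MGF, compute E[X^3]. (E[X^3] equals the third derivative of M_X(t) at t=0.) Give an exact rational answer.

E[X^3] = D^3[M](0) = 715/32

M_X(t) = 4/(9*(1 - 5*e^(t)/9))
D^3[M](t) = (500*e^(3*t) + 3600*e^(2*t) + 1620*e^(t))/(625*e^(4*t) - 4500*e^(3*t) + 12150*e^(2*t) - 14580*e^(t) + 6561)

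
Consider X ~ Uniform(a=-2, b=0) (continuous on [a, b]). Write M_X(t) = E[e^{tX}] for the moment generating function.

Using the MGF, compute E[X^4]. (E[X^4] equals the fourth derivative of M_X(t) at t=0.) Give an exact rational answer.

M_X(t) = (1 - e^(-2*t))/(2*t)
M′(t) = (2*t - e^(2*t) + 1)*e^(-2*t)/(2*t^2)
M′′(t) = (-2*t^2 - 2*t + e^(2*t) - 1)*e^(-2*t)/t^3
M′′′(t) = (4*t^3 + 6*t^2 + 6*t - 3*e^(2*t) + 3)*e^(-2*t)/t^4
M′′′′(t) = (-8*t^4 - 16*t^3 - 24*t^2 - 24*t + 12*e^(2*t) - 12)*e^(-2*t)/t^5

E[X^4] = M′′′′(0) = 16/5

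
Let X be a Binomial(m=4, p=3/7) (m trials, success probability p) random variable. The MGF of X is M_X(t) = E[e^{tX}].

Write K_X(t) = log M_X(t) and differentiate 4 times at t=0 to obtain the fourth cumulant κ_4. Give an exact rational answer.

M_X(t) = (3*e^(t)/7 + 4/7)^4
K_X(t) = log M_X(t) = 4*log(3*e^(t)/7 + 4/7)
K′(t) = 12*e^(t)/(3*e^(t) + 4)
K′′(t) = 48*e^(t)/(9*e^(2*t) + 24*e^(t) + 16)
K′′′(t) = (-144*e^(2*t) + 192*e^(t))/(27*e^(3*t) + 108*e^(2*t) + 144*e^(t) + 64)
K′′′′(t) = (432*e^(3*t) - 2304*e^(2*t) + 768*e^(t))/(81*e^(4*t) + 432*e^(3*t) + 864*e^(2*t) + 768*e^(t) + 256)

κ_4 = K′′′′(0) = -1104/2401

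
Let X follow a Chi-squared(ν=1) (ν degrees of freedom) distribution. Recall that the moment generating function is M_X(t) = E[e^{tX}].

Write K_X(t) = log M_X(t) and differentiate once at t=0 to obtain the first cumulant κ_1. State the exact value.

M_X(t) = 1/√(1 - 2*t)
K_X(t) = log M_X(t) = -log(1 - 2*t)/2
K′(t) = -1/(2*t - 1)

κ_1 = K′(0) = 1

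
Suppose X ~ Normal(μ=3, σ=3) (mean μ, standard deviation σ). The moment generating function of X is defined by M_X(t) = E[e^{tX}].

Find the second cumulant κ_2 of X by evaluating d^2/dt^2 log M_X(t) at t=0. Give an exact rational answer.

M_X(t) = e^(9*t^2/2 + 3*t)
K_X(t) = log M_X(t) = 9*t^2/2 + 3*t
K^(2)(t) = 9

κ_2 = K^(2)(0) = 9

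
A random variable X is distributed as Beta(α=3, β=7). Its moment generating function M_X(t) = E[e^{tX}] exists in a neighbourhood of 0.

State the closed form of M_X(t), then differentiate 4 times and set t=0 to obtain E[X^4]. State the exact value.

M_X(t) = ₁F₁(3; 10; t)
D^4[M](t) = 3*₁F₁(7; 14; t)/143

E[X^4] = D^4[M](0) = 3/143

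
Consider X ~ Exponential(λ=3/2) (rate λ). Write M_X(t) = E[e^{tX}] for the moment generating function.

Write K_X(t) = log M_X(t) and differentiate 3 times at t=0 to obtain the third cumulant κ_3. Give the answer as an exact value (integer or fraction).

M_X(t) = 3/(2*(3/2 - t))
K_X(t) = log M_X(t) = -log(3/2 - t) - log(2) + log(3)
K′(t) = -2/(2*t - 3)
K′′(t) = 4/(4*t^2 - 12*t + 9)
K′′′(t) = -16/(8*t^3 - 36*t^2 + 54*t - 27)

κ_3 = K′′′(0) = 16/27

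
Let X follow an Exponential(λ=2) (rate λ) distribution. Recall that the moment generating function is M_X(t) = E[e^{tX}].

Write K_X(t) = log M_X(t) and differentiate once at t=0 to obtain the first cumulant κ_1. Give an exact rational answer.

κ_1 = K^(1)(0) = 1/2

M_X(t) = 2/(2 - t)
K_X(t) = log M_X(t) = -log(2 - t) + log(2)
K^(1)(t) = -1/(t - 2)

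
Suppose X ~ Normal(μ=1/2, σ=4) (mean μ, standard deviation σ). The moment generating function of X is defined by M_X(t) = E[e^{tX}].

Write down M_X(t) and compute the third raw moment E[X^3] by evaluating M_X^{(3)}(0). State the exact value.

E[X^3] = M^(3)(0) = 193/8

M_X(t) = e^(8*t^2 + t/2)
M^(3)(t) = 4096*t^3*e^(t/2)*e^(8*t^2) + 384*t^2*e^(t/2)*e^(8*t^2) + 780*t*e^(t/2)*e^(8*t^2) + 193*e^(t/2)*e^(8*t^2)/8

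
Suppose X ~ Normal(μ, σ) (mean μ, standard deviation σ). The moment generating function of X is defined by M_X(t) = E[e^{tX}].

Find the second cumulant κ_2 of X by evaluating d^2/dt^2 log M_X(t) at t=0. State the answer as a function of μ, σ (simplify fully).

κ_2 = d^2K/dt^2 |_{t=0} = σ^2

M_X(t) = e^(μ*t + σ^2*t^2/2)
K_X(t) = log M_X(t) = μ*t + σ^2*t^2/2
dK/dt = μ + σ^2*t
d^2K/dt^2 = σ^2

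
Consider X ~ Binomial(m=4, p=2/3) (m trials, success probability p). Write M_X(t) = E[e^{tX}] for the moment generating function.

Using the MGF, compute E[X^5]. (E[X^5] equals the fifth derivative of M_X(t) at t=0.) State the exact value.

M_X(t) = (2*e^(t)/3 + 1/3)^4
M^(5)(t) = 16384*e^(4*t)/81 + 96*e^(3*t) + 256*e^(2*t)/27 + 8*e^(t)/81

E[X^5] = M^(5)(0) = 8312/27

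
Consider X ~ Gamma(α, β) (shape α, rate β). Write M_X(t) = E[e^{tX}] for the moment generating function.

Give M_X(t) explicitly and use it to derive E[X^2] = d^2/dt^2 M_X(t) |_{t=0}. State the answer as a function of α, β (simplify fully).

M_X(t) = (β/(β - t))^α
D^2[M](t) = (α^2*β^α*(1/(β - t))^α + α*β^α*(1/(β - t))^α)/(β^2 - 2*β*t + t^2)

E[X^2] = D^2[M](0) = α*(α + 1)/β^2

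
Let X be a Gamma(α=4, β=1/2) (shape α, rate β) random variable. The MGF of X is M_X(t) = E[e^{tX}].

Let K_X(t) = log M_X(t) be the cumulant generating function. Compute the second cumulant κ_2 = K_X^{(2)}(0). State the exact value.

κ_2 = K′′(0) = 16

M_X(t) = 1/(16*(1/2 - t)^4)
K_X(t) = log M_X(t) = -4*log(1/2 - t) - 4*log(2)
K′(t) = -8/(2*t - 1)
K′′(t) = 16/(4*t^2 - 4*t + 1)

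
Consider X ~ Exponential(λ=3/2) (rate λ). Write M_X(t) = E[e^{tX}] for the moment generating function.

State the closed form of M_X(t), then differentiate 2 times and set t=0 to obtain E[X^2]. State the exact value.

E[X^2] = M′′(0) = 8/9

M_X(t) = 3/(2*(3/2 - t))
M′(t) = 6/(4*t^2 - 12*t + 9)
M′′(t) = -24/(8*t^3 - 36*t^2 + 54*t - 27)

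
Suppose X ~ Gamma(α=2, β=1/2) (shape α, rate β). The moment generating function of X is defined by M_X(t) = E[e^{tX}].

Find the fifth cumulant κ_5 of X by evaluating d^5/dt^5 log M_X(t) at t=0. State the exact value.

M_X(t) = 1/(4*(1/2 - t)^2)
K_X(t) = log M_X(t) = -2*log(1/2 - t) - 2*log(2)
K^(5)(t) = -1536/(32*t^5 - 80*t^4 + 80*t^3 - 40*t^2 + 10*t - 1)

κ_5 = K^(5)(0) = 1536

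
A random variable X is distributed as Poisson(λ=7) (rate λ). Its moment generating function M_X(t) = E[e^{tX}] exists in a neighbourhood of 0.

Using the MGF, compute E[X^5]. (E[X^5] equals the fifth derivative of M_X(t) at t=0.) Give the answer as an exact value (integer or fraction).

M_X(t) = e^(7*e^(t) - 7)
D^5[M](t) = (16807*e^(5*t)*e^(7*e^(t)) + 24010*e^(4*t)*e^(7*e^(t)) + 8575*e^(3*t)*e^(7*e^(t)) + 735*e^(2*t)*e^(7*e^(t)) + 7*e^(t)*e^(7*e^(t)))*e^(-7)

E[X^5] = D^5[M](0) = 50134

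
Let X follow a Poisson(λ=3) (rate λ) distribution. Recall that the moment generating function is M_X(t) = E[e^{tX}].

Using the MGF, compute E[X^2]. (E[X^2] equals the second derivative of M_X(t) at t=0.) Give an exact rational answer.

M_X(t) = e^(3*e^(t) - 3)
D^2[M](t) = (9*e^(2*t)*e^(3*e^(t)) + 3*e^(t)*e^(3*e^(t)))*e^(-3)

E[X^2] = D^2[M](0) = 12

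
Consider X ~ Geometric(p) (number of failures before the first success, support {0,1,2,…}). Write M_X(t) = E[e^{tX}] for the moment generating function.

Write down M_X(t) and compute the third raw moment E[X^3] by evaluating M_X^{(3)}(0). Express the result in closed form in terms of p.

E[X^3] = M′′′(0) = -1 + 7/p - 12/p^2 + 6/p^3

M_X(t) = p/(-(1 - p)*e^(t) + 1)
M′(t) = (-p^2*e^(t) + p*e^(t))/(p^2*e^(2*t) - 2*p*e^(2*t) + 2*p*e^(t) + e^(2*t) - 2*e^(t) + 1)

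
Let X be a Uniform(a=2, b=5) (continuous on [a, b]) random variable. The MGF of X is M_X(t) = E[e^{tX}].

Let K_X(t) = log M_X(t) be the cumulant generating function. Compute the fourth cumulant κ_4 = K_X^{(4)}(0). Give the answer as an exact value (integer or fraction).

M_X(t) = (e^(5*t) - e^(2*t))/(3*t)
K_X(t) = log M_X(t) = -log(t) + log(e^(5*t) - e^(2*t)) - log(3)
K′(t) = (5*t*e^(3*t) - 2*t - e^(3*t) + 1)/(t*e^(3*t) - t)
K′′(t) = (-9*t^2*e^(3*t) + e^(6*t) - 2*e^(3*t) + 1)/(t^2*e^(6*t) - 2*t^2*e^(3*t) + t^2)
K′′′(t) = (27*t^3*e^(6*t) + 27*t^3*e^(3*t) - 2*e^(9*t) + 6*e^(6*t) - 6*e^(3*t) + 2)/(t^3*e^(9*t) - 3*t^3*e^(6*t) + 3*t^3*e^(3*t) - t^3)

κ_4 = K′′′′(0) = -27/40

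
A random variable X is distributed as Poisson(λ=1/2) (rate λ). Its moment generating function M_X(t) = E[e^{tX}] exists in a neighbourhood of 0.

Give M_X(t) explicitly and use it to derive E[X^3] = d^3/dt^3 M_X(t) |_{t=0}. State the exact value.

E[X^3] = D^3[M](0) = 11/8

M_X(t) = e^(e^(t)/2 - 1/2)
D^3[M](t) = (e^(3*t)*e^(e^(t)/2) + 6*e^(2*t)*e^(e^(t)/2) + 4*e^(t)*e^(e^(t)/2))*e^(-1/2)/8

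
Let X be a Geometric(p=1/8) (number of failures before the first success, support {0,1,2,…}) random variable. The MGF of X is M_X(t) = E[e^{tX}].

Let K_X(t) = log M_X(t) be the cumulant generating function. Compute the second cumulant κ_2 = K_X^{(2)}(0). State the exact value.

κ_2 = K′′(0) = 56

M_X(t) = 1/(8*(1 - 7*e^(t)/8))
K_X(t) = log M_X(t) = -log(1 - 7*e^(t)/8) - 3*log(2)
K′(t) = -7*e^(t)/(7*e^(t) - 8)
K′′(t) = 56*e^(t)/(49*e^(2*t) - 112*e^(t) + 64)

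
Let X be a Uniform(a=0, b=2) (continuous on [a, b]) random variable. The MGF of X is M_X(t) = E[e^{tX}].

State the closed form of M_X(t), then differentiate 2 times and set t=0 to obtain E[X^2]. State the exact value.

M_X(t) = (e^(2*t) - 1)/(2*t)
D^2[M](t) = (2*t^2*e^(2*t) - 2*t*e^(2*t) + e^(2*t) - 1)/t^3

E[X^2] = D^2[M](0) = 4/3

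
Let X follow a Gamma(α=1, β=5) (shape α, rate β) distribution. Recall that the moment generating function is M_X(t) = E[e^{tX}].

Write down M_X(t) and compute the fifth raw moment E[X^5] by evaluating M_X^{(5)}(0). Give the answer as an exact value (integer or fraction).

E[X^5] = D^5[M](0) = 24/625

M_X(t) = 5/(5 - t)
D^5[M](t) = 600/(t^6 - 30*t^5 + 375*t^4 - 2500*t^3 + 9375*t^2 - 18750*t + 15625)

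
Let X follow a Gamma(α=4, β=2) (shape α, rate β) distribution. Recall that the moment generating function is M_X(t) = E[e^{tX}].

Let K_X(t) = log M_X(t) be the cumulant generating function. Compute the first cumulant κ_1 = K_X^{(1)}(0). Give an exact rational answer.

M_X(t) = 16/(2 - t)^4
K_X(t) = log M_X(t) = -4*log(2 - t) + 4*log(2)
dK/dt = -4/(t - 2)

κ_1 = dK/dt |_{t=0} = 2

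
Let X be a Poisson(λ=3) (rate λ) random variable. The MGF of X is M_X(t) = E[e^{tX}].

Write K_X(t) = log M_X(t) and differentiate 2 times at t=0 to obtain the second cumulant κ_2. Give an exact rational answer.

κ_2 = d^2K/dt^2 |_{t=0} = 3

M_X(t) = e^(3*e^(t) - 3)
K_X(t) = log M_X(t) = 3*e^(t) - 3
dK/dt = 3*e^(t)
d^2K/dt^2 = 3*e^(t)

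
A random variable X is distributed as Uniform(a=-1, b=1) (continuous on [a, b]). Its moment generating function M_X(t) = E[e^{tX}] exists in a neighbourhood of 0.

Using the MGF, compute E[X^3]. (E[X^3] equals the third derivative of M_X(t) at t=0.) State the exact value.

M_X(t) = (e^(t) - e^(-t))/(2*t)
D^3[M](t) = (t^3*e^(2*t) + t^3 - 3*t^2*e^(2*t) + 3*t^2 + 6*t*e^(2*t) + 6*t - 6*e^(2*t) + 6)*e^(-t)/(2*t^4)

E[X^3] = D^3[M](0) = 0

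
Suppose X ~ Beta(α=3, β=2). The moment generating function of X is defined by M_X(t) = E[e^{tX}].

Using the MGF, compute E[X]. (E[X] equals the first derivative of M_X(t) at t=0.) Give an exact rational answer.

E[X] = M′(0) = 3/5

M_X(t) = ₁F₁(3; 5; t)
M′(t) = 3*₁F₁(4; 6; t)/5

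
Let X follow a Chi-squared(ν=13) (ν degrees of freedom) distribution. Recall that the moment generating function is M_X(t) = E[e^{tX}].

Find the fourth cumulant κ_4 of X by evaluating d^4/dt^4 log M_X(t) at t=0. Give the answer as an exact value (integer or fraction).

M_X(t) = (1 - 2*t)^(-13/2)
K_X(t) = log M_X(t) = -13*log(1 - 2*t)/2
K^(4)(t) = 624/(16*t^4 - 32*t^3 + 24*t^2 - 8*t + 1)

κ_4 = K^(4)(0) = 624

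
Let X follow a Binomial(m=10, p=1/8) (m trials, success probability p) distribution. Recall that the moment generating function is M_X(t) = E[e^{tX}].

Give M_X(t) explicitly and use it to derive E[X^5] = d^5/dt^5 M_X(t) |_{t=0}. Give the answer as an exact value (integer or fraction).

M_X(t) = (e^(t)/8 + 7/8)^10

E[X^5] = M^(5)(0) = 72425/1024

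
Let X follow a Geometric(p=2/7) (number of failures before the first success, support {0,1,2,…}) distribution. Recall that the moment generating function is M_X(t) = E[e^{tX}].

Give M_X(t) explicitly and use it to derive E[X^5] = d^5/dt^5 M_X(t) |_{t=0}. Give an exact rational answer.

E[X^5] = M′′′′′(0) = 47255/2

M_X(t) = 2/(7*(1 - 5*e^(t)/7))
M′(t) = 10*e^(t)/(25*e^(2*t) - 70*e^(t) + 49)
M′′(t) = (-50*e^(2*t) - 70*e^(t))/(125*e^(3*t) - 525*e^(2*t) + 735*e^(t) - 343)
M′′′(t) = (250*e^(3*t) + 1400*e^(2*t) + 490*e^(t))/(625*e^(4*t) - 3500*e^(3*t) + 7350*e^(2*t) - 6860*e^(t) + 2401)
M′′′′(t) = (-1250*e^(4*t) - 19250*e^(3*t) - 26950*e^(2*t) - 3430*e^(t))/(3125*e^(5*t) - 21875*e^(4*t) + 61250*e^(3*t) - 85750*e^(2*t) + 60025*e^(t) - 16807)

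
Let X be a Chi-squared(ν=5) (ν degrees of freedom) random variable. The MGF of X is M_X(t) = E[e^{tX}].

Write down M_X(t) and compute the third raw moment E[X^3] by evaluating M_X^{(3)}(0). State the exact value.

M_X(t) = (1 - 2*t)^(-5/2)
dM/dt = -5/(8*t^3*√(1 - 2*t) - 12*t^2*√(1 - 2*t) + 6*t*√(1 - 2*t) - √(1 - 2*t))
d^2M/dt^2 = 35/(16*t^4*√(1 - 2*t) - 32*t^3*√(1 - 2*t) + 24*t^2*√(1 - 2*t) - 8*t*√(1 - 2*t) + √(1 - 2*t))
d^3M/dt^3 = -315/(32*t^5*√(1 - 2*t) - 80*t^4*√(1 - 2*t) + 80*t^3*√(1 - 2*t) - 40*t^2*√(1 - 2*t) + 10*t*√(1 - 2*t) - √(1 - 2*t))

E[X^3] = d^3M/dt^3 |_{t=0} = 315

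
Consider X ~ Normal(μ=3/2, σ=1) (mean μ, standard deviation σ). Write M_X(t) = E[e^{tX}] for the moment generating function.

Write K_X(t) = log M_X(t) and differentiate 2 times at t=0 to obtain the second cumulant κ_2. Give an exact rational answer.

M_X(t) = e^(t^2/2 + 3*t/2)
K_X(t) = log M_X(t) = t^2/2 + 3*t/2
K^(2)(t) = 1

κ_2 = K^(2)(0) = 1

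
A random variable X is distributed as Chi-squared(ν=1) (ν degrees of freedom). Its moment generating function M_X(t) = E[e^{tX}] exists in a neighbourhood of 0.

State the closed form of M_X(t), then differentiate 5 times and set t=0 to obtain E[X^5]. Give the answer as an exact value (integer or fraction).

M_X(t) = 1/√(1 - 2*t)
dM/dt = -1/(2*t*√(1 - 2*t) - √(1 - 2*t))
d^2M/dt^2 = 3/(4*t^2*√(1 - 2*t) - 4*t*√(1 - 2*t) + √(1 - 2*t))
d^3M/dt^3 = -15/(8*t^3*√(1 - 2*t) - 12*t^2*√(1 - 2*t) + 6*t*√(1 - 2*t) - √(1 - 2*t))
d^4M/dt^4 = 105/(16*t^4*√(1 - 2*t) - 32*t^3*√(1 - 2*t) + 24*t^2*√(1 - 2*t) - 8*t*√(1 - 2*t) + √(1 - 2*t))
d^5M/dt^5 = -945/(32*t^5*√(1 - 2*t) - 80*t^4*√(1 - 2*t) + 80*t^3*√(1 - 2*t) - 40*t^2*√(1 - 2*t) + 10*t*√(1 - 2*t) - √(1 - 2*t))

E[X^5] = d^5M/dt^5 |_{t=0} = 945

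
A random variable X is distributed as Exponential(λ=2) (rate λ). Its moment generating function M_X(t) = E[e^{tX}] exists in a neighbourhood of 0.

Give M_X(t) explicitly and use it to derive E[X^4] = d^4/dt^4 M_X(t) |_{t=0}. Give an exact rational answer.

E[X^4] = d^4M/dt^4 |_{t=0} = 3/2

M_X(t) = 2/(2 - t)
dM/dt = 2/(t^2 - 4*t + 4)
d^2M/dt^2 = -4/(t^3 - 6*t^2 + 12*t - 8)
d^3M/dt^3 = 12/(t^4 - 8*t^3 + 24*t^2 - 32*t + 16)
d^4M/dt^4 = -48/(t^5 - 10*t^4 + 40*t^3 - 80*t^2 + 80*t - 32)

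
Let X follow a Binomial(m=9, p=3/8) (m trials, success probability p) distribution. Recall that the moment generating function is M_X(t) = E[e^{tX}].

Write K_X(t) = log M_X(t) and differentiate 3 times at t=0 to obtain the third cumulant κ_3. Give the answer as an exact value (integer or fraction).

M_X(t) = (3*e^(t)/8 + 5/8)^9
K_X(t) = log M_X(t) = 9*log(3*e^(t)/8 + 5/8)
K′(t) = 27*e^(t)/(3*e^(t) + 5)
K′′(t) = 135*e^(t)/(9*e^(2*t) + 30*e^(t) + 25)
K′′′(t) = (-405*e^(2*t) + 675*e^(t))/(27*e^(3*t) + 135*e^(2*t) + 225*e^(t) + 125)

κ_3 = K′′′(0) = 135/256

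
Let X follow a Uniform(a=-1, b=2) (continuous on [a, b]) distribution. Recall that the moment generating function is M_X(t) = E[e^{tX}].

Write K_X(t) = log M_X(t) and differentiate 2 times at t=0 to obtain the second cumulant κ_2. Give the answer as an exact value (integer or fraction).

κ_2 = D^2[K](0) = 3/4

M_X(t) = (e^(2*t) - e^(-t))/(3*t)
K_X(t) = log M_X(t) = -log(t) + log(e^(2*t) - e^(-t)) - log(3)
D^2[K](t) = (-9*t^2*e^(3*t) + e^(6*t) - 2*e^(3*t) + 1)/(t^2*e^(6*t) - 2*t^2*e^(3*t) + t^2)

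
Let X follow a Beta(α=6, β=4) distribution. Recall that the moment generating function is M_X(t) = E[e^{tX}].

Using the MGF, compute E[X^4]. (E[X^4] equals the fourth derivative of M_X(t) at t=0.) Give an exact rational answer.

M_X(t) = ₁F₁(6; 10; t)
M^(4)(t) = 126*₁F₁(10; 14; t)/715

E[X^4] = M^(4)(0) = 126/715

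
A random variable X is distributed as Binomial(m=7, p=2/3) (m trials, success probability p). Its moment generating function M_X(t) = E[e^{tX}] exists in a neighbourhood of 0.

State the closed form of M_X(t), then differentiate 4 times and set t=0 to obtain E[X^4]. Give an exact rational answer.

M_X(t) = (2*e^(t)/3 + 1/3)^7
M^(4)(t) = 307328*e^(7*t)/2187 + 7168*e^(6*t)/27 + 140000*e^(5*t)/729 + 143360*e^(4*t)/2187 + 280*e^(3*t)/27 + 448*e^(2*t)/729 + 14*e^(t)/2187

E[X^4] = M^(4)(0) = 18214/27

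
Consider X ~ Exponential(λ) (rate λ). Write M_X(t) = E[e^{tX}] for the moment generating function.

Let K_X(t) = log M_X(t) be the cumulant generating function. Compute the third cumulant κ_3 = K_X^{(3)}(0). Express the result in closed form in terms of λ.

κ_3 = d^3K/dt^3 |_{t=0} = 2/λ^3

M_X(t) = λ/(λ - t)
K_X(t) = log M_X(t) = log(λ) - log(λ - t)
dK/dt = -1/(-λ + t)
d^2K/dt^2 = 1/(λ^2 - 2*λ*t + t^2)
d^3K/dt^3 = -2/(-λ^3 + 3*λ^2*t - 3*λ*t^2 + t^3)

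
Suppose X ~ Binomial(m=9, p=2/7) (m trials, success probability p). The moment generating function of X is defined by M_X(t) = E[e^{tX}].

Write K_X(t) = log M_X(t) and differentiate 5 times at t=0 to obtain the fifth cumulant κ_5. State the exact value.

M_X(t) = (2*e^(t)/7 + 5/7)^9
K_X(t) = log M_X(t) = 9*log(2*e^(t)/7 + 5/7)
D^5[K](t) = (-720*e^(4*t) + 19800*e^(3*t) - 49500*e^(2*t) + 11250*e^(t))/(32*e^(5*t) + 400*e^(4*t) + 2000*e^(3*t) + 5000*e^(2*t) + 6250*e^(t) + 3125)

κ_5 = D^5[K](0) = -19170/16807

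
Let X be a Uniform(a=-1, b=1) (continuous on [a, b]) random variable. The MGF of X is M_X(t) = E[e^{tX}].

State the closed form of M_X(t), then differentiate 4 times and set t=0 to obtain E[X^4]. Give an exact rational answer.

M_X(t) = (e^(t) - e^(-t))/(2*t)
D^4[M](t) = (t^4*e^(2*t) - t^4 - 4*t^3*e^(2*t) - 4*t^3 + 12*t^2*e^(2*t) - 12*t^2 - 24*t*e^(2*t) - 24*t + 24*e^(2*t) - 24)*e^(-t)/(2*t^5)

E[X^4] = D^4[M](0) = 1/5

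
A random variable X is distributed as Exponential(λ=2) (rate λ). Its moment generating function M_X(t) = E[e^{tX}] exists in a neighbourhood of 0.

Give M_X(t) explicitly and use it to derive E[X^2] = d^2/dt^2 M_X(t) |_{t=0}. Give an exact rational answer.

E[X^2] = D^2[M](0) = 1/2

M_X(t) = 2/(2 - t)
D^2[M](t) = -4/(t^3 - 6*t^2 + 12*t - 8)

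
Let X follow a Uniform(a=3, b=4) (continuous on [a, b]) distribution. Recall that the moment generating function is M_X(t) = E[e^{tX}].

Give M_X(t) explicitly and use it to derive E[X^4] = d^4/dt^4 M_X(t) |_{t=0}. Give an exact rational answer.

E[X^4] = M′′′′(0) = 781/5

M_X(t) = (e^(4*t) - e^(3*t))/t
M′(t) = (4*t*e^(4*t) - 3*t*e^(3*t) - e^(4*t) + e^(3*t))/t^2
M′′(t) = (16*t^2*e^(4*t) - 9*t^2*e^(3*t) - 8*t*e^(4*t) + 6*t*e^(3*t) + 2*e^(4*t) - 2*e^(3*t))/t^3
M′′′(t) = (64*t^3*e^(4*t) - 27*t^3*e^(3*t) - 48*t^2*e^(4*t) + 27*t^2*e^(3*t) + 24*t*e^(4*t) - 18*t*e^(3*t) - 6*e^(4*t) + 6*e^(3*t))/t^4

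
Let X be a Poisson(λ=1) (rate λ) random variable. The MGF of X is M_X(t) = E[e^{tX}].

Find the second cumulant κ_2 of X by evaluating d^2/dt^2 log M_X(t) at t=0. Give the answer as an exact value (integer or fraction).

M_X(t) = e^(e^(t) - 1)
K_X(t) = log M_X(t) = e^(t) - 1
D^2[K](t) = e^(t)

κ_2 = D^2[K](0) = 1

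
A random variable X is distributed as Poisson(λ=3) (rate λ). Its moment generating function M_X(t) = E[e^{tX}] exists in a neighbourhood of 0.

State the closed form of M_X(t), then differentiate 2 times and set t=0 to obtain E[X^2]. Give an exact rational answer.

E[X^2] = M^(2)(0) = 12

M_X(t) = e^(3*e^(t) - 3)
M^(2)(t) = (9*e^(2*t)*e^(3*e^(t)) + 3*e^(t)*e^(3*e^(t)))*e^(-3)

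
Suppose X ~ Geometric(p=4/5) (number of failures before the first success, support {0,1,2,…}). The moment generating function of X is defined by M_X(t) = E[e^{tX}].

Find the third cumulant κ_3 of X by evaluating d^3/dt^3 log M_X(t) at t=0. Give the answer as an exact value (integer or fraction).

κ_3 = K′′′(0) = 15/32

M_X(t) = 4/(5*(1 - e^(t)/5))
K_X(t) = log M_X(t) = -log(1 - e^(t)/5) - log(5) + 2*log(2)
K′(t) = -e^(t)/(e^(t) - 5)
K′′(t) = 5*e^(t)/(e^(2*t) - 10*e^(t) + 25)
K′′′(t) = (-5*e^(2*t) - 25*e^(t))/(e^(3*t) - 15*e^(2*t) + 75*e^(t) - 125)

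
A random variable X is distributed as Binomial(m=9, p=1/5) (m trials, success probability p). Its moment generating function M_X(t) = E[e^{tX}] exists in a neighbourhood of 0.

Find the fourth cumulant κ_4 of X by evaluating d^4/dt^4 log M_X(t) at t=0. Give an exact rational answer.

κ_4 = d^4K/dt^4 |_{t=0} = 36/625

M_X(t) = (e^(t)/5 + 4/5)^9
K_X(t) = log M_X(t) = 9*log(e^(t)/5 + 4/5)
dK/dt = 9*e^(t)/(e^(t) + 4)
d^2K/dt^2 = 36*e^(t)/(e^(2*t) + 8*e^(t) + 16)
d^3K/dt^3 = (-36*e^(2*t) + 144*e^(t))/(e^(3*t) + 12*e^(2*t) + 48*e^(t) + 64)
d^4K/dt^4 = (36*e^(3*t) - 576*e^(2*t) + 576*e^(t))/(e^(4*t) + 16*e^(3*t) + 96*e^(2*t) + 256*e^(t) + 256)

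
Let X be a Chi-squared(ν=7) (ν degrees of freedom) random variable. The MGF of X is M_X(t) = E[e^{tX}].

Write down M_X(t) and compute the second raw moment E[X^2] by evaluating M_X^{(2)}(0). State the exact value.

M_X(t) = (1 - 2*t)^(-7/2)
M′(t) = 7/(16*t^4*√(1 - 2*t) - 32*t^3*√(1 - 2*t) + 24*t^2*√(1 - 2*t) - 8*t*√(1 - 2*t) + √(1 - 2*t))
M′′(t) = -63/(32*t^5*√(1 - 2*t) - 80*t^4*√(1 - 2*t) + 80*t^3*√(1 - 2*t) - 40*t^2*√(1 - 2*t) + 10*t*√(1 - 2*t) - √(1 - 2*t))

E[X^2] = M′′(0) = 63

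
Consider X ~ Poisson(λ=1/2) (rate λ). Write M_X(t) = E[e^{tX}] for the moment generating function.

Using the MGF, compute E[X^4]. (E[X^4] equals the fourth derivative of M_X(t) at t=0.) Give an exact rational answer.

M_X(t) = e^(e^(t)/2 - 1/2)
dM/dt = e^(-1/2)*e^(t)*e^(e^(t)/2)/2
d^2M/dt^2 = (e^(2*t)*e^(e^(t)/2) + 2*e^(t)*e^(e^(t)/2))*e^(-1/2)/4
d^3M/dt^3 = (e^(3*t)*e^(e^(t)/2) + 6*e^(2*t)*e^(e^(t)/2) + 4*e^(t)*e^(e^(t)/2))*e^(-1/2)/8
d^4M/dt^4 = (e^(4*t)*e^(e^(t)/2) + 12*e^(3*t)*e^(e^(t)/2) + 28*e^(2*t)*e^(e^(t)/2) + 8*e^(t)*e^(e^(t)/2))*e^(-1/2)/16

E[X^4] = d^4M/dt^4 |_{t=0} = 49/16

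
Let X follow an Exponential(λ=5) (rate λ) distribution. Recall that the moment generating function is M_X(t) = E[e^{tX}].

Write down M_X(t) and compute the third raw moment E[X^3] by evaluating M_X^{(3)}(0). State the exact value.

E[X^3] = D^3[M](0) = 6/125

M_X(t) = 5/(5 - t)
D^3[M](t) = 30/(t^4 - 20*t^3 + 150*t^2 - 500*t + 625)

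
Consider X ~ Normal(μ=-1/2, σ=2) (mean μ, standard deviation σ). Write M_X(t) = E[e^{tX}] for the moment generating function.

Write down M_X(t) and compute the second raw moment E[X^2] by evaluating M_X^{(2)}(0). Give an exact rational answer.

M_X(t) = e^(2*t^2 - t/2)
D^2[M](t) = (64*t^2*e^(2*t^2) - 16*t*e^(2*t^2) + 17*e^(2*t^2))*e^(-t/2)/4

E[X^2] = D^2[M](0) = 17/4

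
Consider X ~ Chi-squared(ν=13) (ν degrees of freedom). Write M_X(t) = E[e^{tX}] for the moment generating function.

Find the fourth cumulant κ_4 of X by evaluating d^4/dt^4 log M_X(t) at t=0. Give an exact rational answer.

κ_4 = K′′′′(0) = 624

M_X(t) = (1 - 2*t)^(-13/2)
K_X(t) = log M_X(t) = -13*log(1 - 2*t)/2
K′(t) = -13/(2*t - 1)
K′′(t) = 26/(4*t^2 - 4*t + 1)
K′′′(t) = -104/(8*t^3 - 12*t^2 + 6*t - 1)
K′′′′(t) = 624/(16*t^4 - 32*t^3 + 24*t^2 - 8*t + 1)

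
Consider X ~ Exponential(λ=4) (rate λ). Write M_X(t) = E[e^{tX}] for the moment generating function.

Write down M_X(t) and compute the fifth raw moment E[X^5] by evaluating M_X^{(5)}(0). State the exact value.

E[X^5] = M^(5)(0) = 15/128

M_X(t) = 4/(4 - t)
M^(5)(t) = 480/(t^6 - 24*t^5 + 240*t^4 - 1280*t^3 + 3840*t^2 - 6144*t + 4096)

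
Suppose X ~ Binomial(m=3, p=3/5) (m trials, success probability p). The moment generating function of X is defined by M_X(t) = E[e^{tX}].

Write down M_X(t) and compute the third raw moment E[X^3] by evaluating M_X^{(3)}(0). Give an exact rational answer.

E[X^3] = d^3M/dt^3 |_{t=0} = 1197/125

M_X(t) = (3*e^(t)/5 + 2/5)^3
dM/dt = 81*e^(3*t)/125 + 108*e^(2*t)/125 + 36*e^(t)/125
d^2M/dt^2 = 243*e^(3*t)/125 + 216*e^(2*t)/125 + 36*e^(t)/125
d^3M/dt^3 = 729*e^(3*t)/125 + 432*e^(2*t)/125 + 36*e^(t)/125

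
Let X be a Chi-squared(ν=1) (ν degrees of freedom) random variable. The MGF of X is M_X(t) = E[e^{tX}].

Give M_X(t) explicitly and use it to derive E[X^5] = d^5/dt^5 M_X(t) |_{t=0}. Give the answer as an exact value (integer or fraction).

M_X(t) = 1/√(1 - 2*t)
dM/dt = -1/(2*t*√(1 - 2*t) - √(1 - 2*t))
d^2M/dt^2 = 3/(4*t^2*√(1 - 2*t) - 4*t*√(1 - 2*t) + √(1 - 2*t))
d^3M/dt^3 = -15/(8*t^3*√(1 - 2*t) - 12*t^2*√(1 - 2*t) + 6*t*√(1 - 2*t) - √(1 - 2*t))
d^4M/dt^4 = 105/(16*t^4*√(1 - 2*t) - 32*t^3*√(1 - 2*t) + 24*t^2*√(1 - 2*t) - 8*t*√(1 - 2*t) + √(1 - 2*t))
d^5M/dt^5 = -945/(32*t^5*√(1 - 2*t) - 80*t^4*√(1 - 2*t) + 80*t^3*√(1 - 2*t) - 40*t^2*√(1 - 2*t) + 10*t*√(1 - 2*t) - √(1 - 2*t))

E[X^5] = d^5M/dt^5 |_{t=0} = 945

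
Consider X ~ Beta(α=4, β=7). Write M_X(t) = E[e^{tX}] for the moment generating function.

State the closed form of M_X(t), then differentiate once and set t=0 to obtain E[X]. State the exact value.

E[X] = D[M](0) = 4/11

M_X(t) = ₁F₁(4; 11; t)
D[M](t) = 4*₁F₁(5; 12; t)/11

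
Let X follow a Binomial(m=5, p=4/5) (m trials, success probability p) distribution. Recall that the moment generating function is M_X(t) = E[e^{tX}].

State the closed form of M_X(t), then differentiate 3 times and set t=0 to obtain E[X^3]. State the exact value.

M_X(t) = (4*e^(t)/5 + 1/5)^5
M^(3)(t) = 1024*e^(5*t)/25 + 16384*e^(4*t)/625 + 3456*e^(3*t)/625 + 256*e^(2*t)/625 + 4*e^(t)/625

E[X^3] = M^(3)(0) = 1828/25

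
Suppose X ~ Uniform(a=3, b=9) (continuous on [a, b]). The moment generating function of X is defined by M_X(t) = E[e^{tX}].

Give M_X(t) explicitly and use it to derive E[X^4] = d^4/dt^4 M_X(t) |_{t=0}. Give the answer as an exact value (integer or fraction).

E[X^4] = d^4M/dt^4 |_{t=0} = 9801/5

M_X(t) = (e^(9*t) - e^(3*t))/(6*t)
dM/dt = (9*t*e^(9*t) - 3*t*e^(3*t) - e^(9*t) + e^(3*t))/(6*t^2)
d^2M/dt^2 = (81*t^2*e^(9*t) - 9*t^2*e^(3*t) - 18*t*e^(9*t) + 6*t*e^(3*t) + 2*e^(9*t) - 2*e^(3*t))/(6*t^3)
d^3M/dt^3 = (243*t^3*e^(9*t) - 9*t^3*e^(3*t) - 81*t^2*e^(9*t) + 9*t^2*e^(3*t) + 18*t*e^(9*t) - 6*t*e^(3*t) - 2*e^(9*t) + 2*e^(3*t))/(2*t^4)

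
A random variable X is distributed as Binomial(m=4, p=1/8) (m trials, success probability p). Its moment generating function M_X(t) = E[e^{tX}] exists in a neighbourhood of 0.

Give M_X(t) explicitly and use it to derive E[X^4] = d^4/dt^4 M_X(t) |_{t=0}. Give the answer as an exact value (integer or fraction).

E[X^4] = D^4[M](0) = 1075/512

M_X(t) = (e^(t)/8 + 7/8)^4
D^4[M](t) = e^(4*t)/16 + 567*e^(3*t)/1024 + 147*e^(2*t)/128 + 343*e^(t)/1024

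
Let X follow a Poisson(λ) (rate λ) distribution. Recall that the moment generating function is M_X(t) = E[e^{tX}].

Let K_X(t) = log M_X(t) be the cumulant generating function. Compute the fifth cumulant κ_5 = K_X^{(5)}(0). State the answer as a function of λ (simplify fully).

M_X(t) = e^(λ*(e^(t) - 1))
K_X(t) = log M_X(t) = λ*(e^(t) - 1)
K^(5)(t) = λ*e^(t)

κ_5 = K^(5)(0) = λ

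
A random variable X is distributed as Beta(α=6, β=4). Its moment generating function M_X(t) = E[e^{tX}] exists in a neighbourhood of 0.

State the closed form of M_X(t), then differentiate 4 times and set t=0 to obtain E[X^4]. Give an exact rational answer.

M_X(t) = ₁F₁(6; 10; t)
dM/dt = 3*₁F₁(7; 11; t)/5
d^2M/dt^2 = 21*₁F₁(8; 12; t)/55
d^3M/dt^3 = 14*₁F₁(9; 13; t)/55
d^4M/dt^4 = 126*₁F₁(10; 14; t)/715

E[X^4] = d^4M/dt^4 |_{t=0} = 126/715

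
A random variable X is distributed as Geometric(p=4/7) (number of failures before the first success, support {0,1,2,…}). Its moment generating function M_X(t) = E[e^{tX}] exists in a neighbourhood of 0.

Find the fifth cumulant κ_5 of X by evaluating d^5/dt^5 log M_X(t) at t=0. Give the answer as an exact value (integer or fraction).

κ_5 = d^5K/dt^5 |_{t=0} = 7035/128

M_X(t) = 4/(7*(1 - 3*e^(t)/7))
K_X(t) = log M_X(t) = -log(1 - 3*e^(t)/7) - log(7) + 2*log(2)
dK/dt = -3*e^(t)/(3*e^(t) - 7)
d^2K/dt^2 = 21*e^(t)/(9*e^(2*t) - 42*e^(t) + 49)
d^3K/dt^3 = (-63*e^(2*t) - 147*e^(t))/(27*e^(3*t) - 189*e^(2*t) + 441*e^(t) - 343)
d^4K/dt^4 = (189*e^(3*t) + 1764*e^(2*t) + 1029*e^(t))/(81*e^(4*t) - 756*e^(3*t) + 2646*e^(2*t) - 4116*e^(t) + 2401)
d^5K/dt^5 = (-567*e^(4*t) - 14553*e^(3*t) - 33957*e^(2*t) - 7203*e^(t))/(243*e^(5*t) - 2835*e^(4*t) + 13230*e^(3*t) - 30870*e^(2*t) + 36015*e^(t) - 16807)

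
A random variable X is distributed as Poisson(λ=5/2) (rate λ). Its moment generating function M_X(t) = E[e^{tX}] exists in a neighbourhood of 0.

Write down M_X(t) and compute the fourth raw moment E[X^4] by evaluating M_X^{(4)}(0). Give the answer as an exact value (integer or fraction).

M_X(t) = e^(5*e^(t)/2 - 5/2)
dM/dt = 5*e^(-5/2)*e^(t)*e^(5*e^(t)/2)/2
d^2M/dt^2 = (25*e^(2*t)*e^(5*e^(t)/2) + 10*e^(t)*e^(5*e^(t)/2))*e^(-5/2)/4
d^3M/dt^3 = (125*e^(3*t)*e^(5*e^(t)/2) + 150*e^(2*t)*e^(5*e^(t)/2) + 20*e^(t)*e^(5*e^(t)/2))*e^(-5/2)/8
d^4M/dt^4 = (625*e^(4*t)*e^(5*e^(t)/2) + 1500*e^(3*t)*e^(5*e^(t)/2) + 700*e^(2*t)*e^(5*e^(t)/2) + 40*e^(t)*e^(5*e^(t)/2))*e^(-5/2)/16

E[X^4] = d^4M/dt^4 |_{t=0} = 2865/16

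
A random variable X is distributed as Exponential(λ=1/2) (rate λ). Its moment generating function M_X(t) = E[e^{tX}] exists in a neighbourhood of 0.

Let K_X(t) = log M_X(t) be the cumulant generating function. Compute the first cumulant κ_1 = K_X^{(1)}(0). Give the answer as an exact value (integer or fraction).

κ_1 = K^(1)(0) = 2

M_X(t) = 1/(2*(1/2 - t))
K_X(t) = log M_X(t) = -log(1/2 - t) - log(2)
K^(1)(t) = -2/(2*t - 1)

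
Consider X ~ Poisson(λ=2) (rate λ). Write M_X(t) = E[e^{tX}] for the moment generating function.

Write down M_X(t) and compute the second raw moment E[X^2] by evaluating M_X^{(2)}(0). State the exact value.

E[X^2] = M′′(0) = 6

M_X(t) = e^(2*e^(t) - 2)
M′(t) = 2*e^(-2)*e^(t)*e^(2*e^(t))
M′′(t) = (4*e^(2*t)*e^(2*e^(t)) + 2*e^(t)*e^(2*e^(t)))*e^(-2)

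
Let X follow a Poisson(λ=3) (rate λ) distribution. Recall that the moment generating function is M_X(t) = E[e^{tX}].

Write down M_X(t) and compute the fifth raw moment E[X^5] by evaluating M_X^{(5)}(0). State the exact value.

E[X^5] = d^5M/dt^5 |_{t=0} = 1866

M_X(t) = e^(3*e^(t) - 3)
dM/dt = 3*e^(-3)*e^(t)*e^(3*e^(t))
d^2M/dt^2 = (9*e^(2*t)*e^(3*e^(t)) + 3*e^(t)*e^(3*e^(t)))*e^(-3)
d^3M/dt^3 = (27*e^(3*t)*e^(3*e^(t)) + 27*e^(2*t)*e^(3*e^(t)) + 3*e^(t)*e^(3*e^(t)))*e^(-3)
d^4M/dt^4 = (81*e^(4*t)*e^(3*e^(t)) + 162*e^(3*t)*e^(3*e^(t)) + 63*e^(2*t)*e^(3*e^(t)) + 3*e^(t)*e^(3*e^(t)))*e^(-3)
d^5M/dt^5 = (243*e^(5*t)*e^(3*e^(t)) + 810*e^(4*t)*e^(3*e^(t)) + 675*e^(3*t)*e^(3*e^(t)) + 135*e^(2*t)*e^(3*e^(t)) + 3*e^(t)*e^(3*e^(t)))*e^(-3)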